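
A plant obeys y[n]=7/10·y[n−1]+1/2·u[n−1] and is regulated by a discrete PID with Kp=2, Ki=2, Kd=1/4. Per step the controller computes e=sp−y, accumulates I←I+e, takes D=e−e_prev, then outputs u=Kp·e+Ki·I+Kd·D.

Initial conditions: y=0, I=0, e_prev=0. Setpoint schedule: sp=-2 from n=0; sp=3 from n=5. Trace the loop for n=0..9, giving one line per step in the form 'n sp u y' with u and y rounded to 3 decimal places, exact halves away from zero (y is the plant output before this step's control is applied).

(exact arithmetic carried between steps; '≈' marks a value shown rounded to 6 d.p. or computed from one; I and e_prev carry over from the previous line; the table rounds u and y to 3 d.p., halves away from zero)
n=0: y=0, sp=-2, e=sp−y=-2; I=-2, D=e−e_prev=-2; u=2·(-2)+2·(-2)+1/4·(-2)=-8.5; next y=7/10·0+1/2·(-8.5)=-4.25
n=1: y=-4.25, sp=-2, e=sp−y=2.25; I=0.25, D=e−e_prev=4.25; u=2·2.25+2·0.25+1/4·4.25=6.0625; next y=7/10·(-4.25)+1/2·6.0625=0.05625
n=2: y=0.05625, sp=-2, e=sp−y=-2.05625; I=-1.80625, D=e−e_prev=-4.30625; u=2·(-2.05625)+2·(-1.80625)+1/4·(-4.30625)≈-8.801563; next y=7/10·0.05625+1/2·(-8.801563)≈-4.361406
n=3: y≈-4.361406, sp=-2, e=sp−y≈2.361406; I≈0.555156, D=e−e_prev≈4.417656; u=2·2.361406+2·0.555156+1/4·4.417656≈6.937539; next y=7/10·(-4.361406)+1/2·6.937539≈0.415785
n=4: y≈0.415785, sp=-2, e=sp−y≈-2.415785; I≈-1.860629, D=e−e_prev≈-4.777191; u=2·(-2.415785)+2·(-1.860629)+1/4·(-4.777191)≈-9.747126; next y=7/10·0.415785+1/2·(-9.747126)≈-4.582513
n=5: y≈-4.582513, sp=3, e=sp−y≈7.582513; I≈5.721884, D=e−e_prev≈9.998299; u=2·7.582513+2·5.721884+1/4·9.998299≈29.108370; next y=7/10·(-4.582513)+1/2·29.108370≈11.346426
n=6: y≈11.346426, sp=3, e=sp−y≈-8.346426; I≈-2.624541, D=e−e_prev≈-15.928939; u=2·(-8.346426)+2·(-2.624541)+1/4·(-15.928939)≈-25.924169; next y=7/10·11.346426+1/2·(-25.924169)≈-5.019586
n=7: y≈-5.019586, sp=3, e=sp−y≈8.019586; I≈5.395045, D=e−e_prev≈16.366012; u=2·8.019586+2·5.395045+1/4·16.366012≈30.920766; next y=7/10·(-5.019586)+1/2·30.920766≈11.946673
n=8: y≈11.946673, sp=3, e=sp−y≈-8.946673; I≈-3.551627, D=e−e_prev≈-16.966259; u=2·(-8.946673)+2·(-3.551627)+1/4·(-16.966259)≈-29.238165; next y=7/10·11.946673+1/2·(-29.238165)≈-6.256412
n=9: y≈-6.256412, sp=3, e=sp−y≈9.256412; I≈5.704784, D=e−e_prev≈18.203084; u=2·9.256412+2·5.704784+1/4·18.203084≈34.473163; next y=7/10·(-6.256412)+1/2·34.473163≈12.857093

0 -2 -8.500 0.000
1 -2 6.063 -4.250
2 -2 -8.802 0.056
3 -2 6.938 -4.361
4 -2 -9.747 0.416
5 3 29.108 -4.583
6 3 -25.924 11.346
7 3 30.921 -5.020
8 3 -29.238 11.947
9 3 34.473 -6.256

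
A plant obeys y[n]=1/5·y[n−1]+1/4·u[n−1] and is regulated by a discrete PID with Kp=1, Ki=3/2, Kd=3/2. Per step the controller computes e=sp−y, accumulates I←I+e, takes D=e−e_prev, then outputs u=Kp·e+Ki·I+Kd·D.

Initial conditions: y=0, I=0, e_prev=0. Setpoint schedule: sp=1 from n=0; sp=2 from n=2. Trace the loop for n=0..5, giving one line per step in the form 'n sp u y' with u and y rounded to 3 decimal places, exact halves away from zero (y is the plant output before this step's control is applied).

(exact arithmetic carried between steps; '≈' marks a value shown rounded to 6 d.p. or computed from one; I and e_prev carry over from the previous line; the table rounds u and y to 3 d.p., halves away from zero)
n=0: y=0, sp=1, e=sp−y=1; I=1, D=e−e_prev=1; u=1·1+3/2·1+3/2·1=4; next y=1/5·0+1/4·4=1
n=1: y=1, sp=1, e=sp−y=0; I=1, D=e−e_prev=-1; u=1·0+3/2·1+3/2·(-1)=0; next y=1/5·1+1/4·0=0.2
n=2: y=0.2, sp=2, e=sp−y=1.8; I=2.8, D=e−e_prev=1.8; u=1·1.8+3/2·2.8+3/2·1.8=8.7; next y=1/5·0.2+1/4·8.7=2.215
n=3: y=2.215, sp=2, e=sp−y=-0.215; I=2.585, D=e−e_prev=-2.015; u=1·(-0.215)+3/2·2.585+3/2·(-2.015)=0.64; next y=1/5·2.215+1/4·0.64=0.603
n=4: y=0.603, sp=2, e=sp−y=1.397; I=3.982, D=e−e_prev=1.612; u=1·1.397+3/2·3.982+3/2·1.612=9.788; next y=1/5·0.603+1/4·9.788=2.5676
n=5: y=2.5676, sp=2, e=sp−y=-0.5676; I=3.4144, D=e−e_prev=-1.9646; u=1·(-0.5676)+3/2·3.4144+3/2·(-1.9646)=1.6071; next y=1/5·2.5676+1/4·1.6071=0.915295

0 1 4.000 0.000
1 1 0.000 1.000
2 2 8.700 0.200
3 2 0.640 2.215
4 2 9.788 0.603
5 2 1.607 2.568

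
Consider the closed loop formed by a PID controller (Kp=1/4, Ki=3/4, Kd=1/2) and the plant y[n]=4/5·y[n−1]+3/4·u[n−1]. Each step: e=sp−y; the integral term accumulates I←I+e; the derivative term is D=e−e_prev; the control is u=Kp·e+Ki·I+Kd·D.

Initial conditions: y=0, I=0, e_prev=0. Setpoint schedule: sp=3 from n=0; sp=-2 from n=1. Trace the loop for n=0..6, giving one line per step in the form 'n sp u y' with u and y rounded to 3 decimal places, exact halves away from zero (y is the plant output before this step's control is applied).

0 3 4.500 0.000
1 -2 -7.313 3.375
2 -2 2.083 -2.784
3 -2 -3.587 -0.665
4 -2 0.307 -3.223
5 -2 -1.367 -2.348
6 -2 0.165 -2.903

(exact arithmetic carried between steps; '≈' marks a value shown rounded to 6 d.p. or computed from one; I and e_prev carry over from the previous line; the table rounds u and y to 3 d.p., halves away from zero)
n=0: y=0, sp=3, e=sp−y=3; I=3, D=e−e_prev=3; u=1/4·3+3/4·3+1/2·3=4.5; next y=4/5·0+3/4·4.5=3.375
n=1: y=3.375, sp=-2, e=sp−y=-5.375; I=-2.375, D=e−e_prev=-8.375; u=1/4·(-5.375)+3/4·(-2.375)+1/2·(-8.375)=-7.3125; next y=4/5·3.375+3/4·(-7.3125)=-2.784375
n=2: y=-2.784375, sp=-2, e=sp−y=0.784375; I=-1.590625, D=e−e_prev=6.159375; u=1/4·0.784375+3/4·(-1.590625)+1/2·6.159375≈2.082813; next y=4/5·(-2.784375)+3/4·2.082813≈-0.665391
n=3: y≈-0.665391, sp=-2, e=sp−y≈-1.334609; I≈-2.925234, D=e−e_prev≈-2.118984; u=1/4·(-1.334609)+3/4·(-2.925234)+1/2·(-2.118984)≈-3.587070; next y=4/5·(-0.665391)+3/4·(-3.587070)≈-3.222615
n=4: y≈-3.222615, sp=-2, e=sp−y≈1.222615; I≈-1.702619, D=e−e_prev≈2.557225; u=1/4·1.222615+3/4·(-1.702619)+1/2·2.557225≈0.307302; next y=4/5·(-3.222615)+3/4·0.307302≈-2.347616
n=5: y≈-2.347616, sp=-2, e=sp−y≈0.347616; I≈-1.355003, D=e−e_prev≈-0.874999; u=1/4·0.347616+3/4·(-1.355003)+1/2·(-0.874999)≈-1.366848; next y=4/5·(-2.347616)+3/4·(-1.366848)≈-2.903229
n=6: y≈-2.903229, sp=-2, e=sp−y≈0.903229; I≈-0.451774, D=e−e_prev≈0.555613; u=1/4·0.903229+3/4·(-0.451774)+1/2·0.555613≈0.164783; next y=4/5·(-2.903229)+3/4·0.164783≈-2.198996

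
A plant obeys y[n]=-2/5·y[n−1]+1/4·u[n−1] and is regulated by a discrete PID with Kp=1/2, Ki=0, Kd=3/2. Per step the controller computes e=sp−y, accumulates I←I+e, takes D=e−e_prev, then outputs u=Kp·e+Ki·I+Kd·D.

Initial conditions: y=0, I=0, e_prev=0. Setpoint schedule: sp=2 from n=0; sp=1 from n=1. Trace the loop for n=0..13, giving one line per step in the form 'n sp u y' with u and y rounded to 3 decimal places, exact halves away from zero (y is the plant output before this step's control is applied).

(exact arithmetic carried between steps; '≈' marks a value shown rounded to 6 d.p. or computed from one; I and e_prev carry over from the previous line; the table rounds u and y to 3 d.p., halves away from zero)
n=0: y=0, sp=2, e=sp−y=2; I=2, D=e−e_prev=2; u=1/2·2+0·2+3/2·2=4; next y=-2/5·0+1/4·4=1
n=1: y=1, sp=1, e=sp−y=0; I=2, D=e−e_prev=-2; u=1/2·0+0·2+3/2·(-2)=-3; next y=-2/5·1+1/4·(-3)=-1.15
n=2: y=-1.15, sp=1, e=sp−y=2.15; I=4.15, D=e−e_prev=2.15; u=1/2·2.15+0·4.15+3/2·2.15=4.3; next y=-2/5·(-1.15)+1/4·4.3=1.535
n=3: y=1.535, sp=1, e=sp−y=-0.535; I=3.615, D=e−e_prev=-2.685; u=1/2·(-0.535)+0·3.615+3/2·(-2.685)=-4.295; next y=-2/5·1.535+1/4·(-4.295)=-1.68775
n=4: y=-1.68775, sp=1, e=sp−y=2.68775; I=6.30275, D=e−e_prev=3.22275; u=1/2·2.68775+0·6.30275+3/2·3.22275=6.178; next y=-2/5·(-1.68775)+1/4·6.178=2.2196
n=5: y=2.2196, sp=1, e=sp−y=-1.2196; I=5.08315, D=e−e_prev=-3.90735; u=1/2·(-1.2196)+0·5.08315+3/2·(-3.90735)=-6.470825; next y=-2/5·2.2196+1/4·(-6.470825)≈-2.505546
n=6: y≈-2.505546, sp=1, e=sp−y≈3.505546; I≈8.588696, D=e−e_prev≈4.725146; u=1/2·3.505546+0·8.588696+3/2·4.725146≈8.840493; next y=-2/5·(-2.505546)+1/4·8.840493≈3.212342
n=7: y≈3.212342, sp=1, e=sp−y≈-2.212342; I≈6.376355, D=e−e_prev≈-5.717888; u=1/2·(-2.212342)+0·6.376355+3/2·(-5.717888)≈-9.683003; next y=-2/5·3.212342+1/4·(-9.683003)≈-3.705687
n=8: y≈-3.705687, sp=1, e=sp−y≈4.705687; I≈11.082042, D=e−e_prev≈6.918029; u=1/2·4.705687+0·11.082042+3/2·6.918029≈12.729887; next y=-2/5·(-3.705687)+1/4·12.729887≈4.664747
n=9: y≈4.664747, sp=1, e=sp−y≈-3.664747; I≈7.417295, D=e−e_prev≈-8.370434; u=1/2·(-3.664747)+0·7.417295+3/2·(-8.370434)≈-14.388024; next y=-2/5·4.664747+1/4·(-14.388024)≈-5.462905
n=10: y≈-5.462905, sp=1, e=sp−y≈6.462905; I≈13.880200, D=e−e_prev≈10.127651; u=1/2·6.462905+0·13.880200+3/2·10.127651≈18.422930; next y=-2/5·(-5.462905)+1/4·18.422930≈6.790894
n=11: y≈6.790894, sp=1, e=sp−y≈-5.790894; I≈8.089306, D=e−e_prev≈-12.253799; u=1/2·(-5.790894)+0·8.089306+3/2·(-12.253799)≈-21.276146; next y=-2/5·6.790894+1/4·(-21.276146)≈-8.035394
n=12: y≈-8.035394, sp=1, e=sp−y≈9.035394; I≈17.124700, D=e−e_prev≈14.826288; u=1/2·9.035394+0·17.124700+3/2·14.826288≈26.757130; next y=-2/5·(-8.035394)+1/4·26.757130≈9.903440
n=13: y≈9.903440, sp=1, e=sp−y≈-8.903440; I≈8.221260, D=e−e_prev≈-17.938834; u=1/2·(-8.903440)+0·8.221260+3/2·(-17.938834)≈-31.359971; next y=-2/5·9.903440+1/4·(-31.359971)≈-11.801369

0 2 4.000 0.000
1 1 -3.000 1.000
2 1 4.300 -1.150
3 1 -4.295 1.535
4 1 6.178 -1.688
5 1 -6.471 2.220
6 1 8.840 -2.506
7 1 -9.683 3.212
8 1 12.730 -3.706
9 1 -14.388 4.665
10 1 18.423 -5.463
11 1 -21.276 6.791
12 1 26.757 -8.035
13 1 -31.360 9.903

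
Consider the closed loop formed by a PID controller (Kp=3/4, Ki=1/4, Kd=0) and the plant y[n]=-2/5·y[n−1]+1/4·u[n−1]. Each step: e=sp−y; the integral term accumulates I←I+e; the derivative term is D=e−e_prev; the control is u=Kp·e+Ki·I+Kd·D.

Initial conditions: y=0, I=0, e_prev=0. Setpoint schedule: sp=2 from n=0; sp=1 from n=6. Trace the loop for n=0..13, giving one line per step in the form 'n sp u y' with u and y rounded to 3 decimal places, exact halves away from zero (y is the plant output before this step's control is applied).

(exact arithmetic carried between steps; '≈' marks a value shown rounded to 6 d.p. or computed from one; I and e_prev carry over from the previous line; the table rounds u and y to 3 d.p., halves away from zero)
n=0: y=0, sp=2, e=sp−y=2; I=2, D=e−e_prev=2; u=3/4·2+1/4·2+0·2=2; next y=-2/5·0+1/4·2=0.5
n=1: y=0.5, sp=2, e=sp−y=1.5; I=3.5, D=e−e_prev=-0.5; u=3/4·1.5+1/4·3.5+0·(-0.5)=2; next y=-2/5·0.5+1/4·2=0.3
n=2: y=0.3, sp=2, e=sp−y=1.7; I=5.2, D=e−e_prev=0.2; u=3/4·1.7+1/4·5.2+0·0.2=2.575; next y=-2/5·0.3+1/4·2.575=0.52375
n=3: y=0.52375, sp=2, e=sp−y=1.47625; I=6.67625, D=e−e_prev=-0.22375; u=3/4·1.47625+1/4·6.67625+0·(-0.22375)=2.77625; next y=-2/5·0.52375+1/4·2.77625≈0.484563
n=4: y≈0.484563, sp=2, e=sp−y≈1.515438; I≈8.191688, D=e−e_prev≈0.039188; u=3/4·1.515438+1/4·8.191688+0·0.039188≈3.1845; next y=-2/5·0.484563+1/4·3.1845≈0.6023
n=5: y=0.6023, sp=2, e=sp−y=1.3977; I≈9.589388, D=e−e_prev≈-0.117738; u=3/4·1.3977+1/4·9.589388+0·(-0.117738)≈3.445622; next y=-2/5·0.6023+1/4·3.445622≈0.620485
n=6: y≈0.620485, sp=1, e=sp−y≈0.379515; I≈9.968902, D=e−e_prev≈-1.018185; u=3/4·0.379515+1/4·9.968902+0·(-1.018185)≈2.776861; next y=-2/5·0.620485+1/4·2.776861≈0.446021
n=7: y≈0.446021, sp=1, e=sp−y≈0.553979; I≈10.522881, D=e−e_prev≈0.174464; u=3/4·0.553979+1/4·10.522881+0·0.174464≈3.046204; next y=-2/5·0.446021+1/4·3.046204≈0.583143
n=8: y≈0.583143, sp=1, e=sp−y≈0.416857; I≈10.939738, D=e−e_prev≈-0.137121; u=3/4·0.416857+1/4·10.939738+0·(-0.137121)≈3.047578; next y=-2/5·0.583143+1/4·3.047578≈0.528637
n=9: y≈0.528637, sp=1, e=sp−y≈0.471363; I≈11.411101, D=e−e_prev≈0.054505; u=3/4·0.471363+1/4·11.411101+0·0.054505≈3.206297; next y=-2/5·0.528637+1/4·3.206297≈0.590119
n=10: y≈0.590119, sp=1, e=sp−y≈0.409881; I≈11.820982, D=e−e_prev≈-0.061482; u=3/4·0.409881+1/4·11.820982+0·(-0.061482)≈3.262656; next y=-2/5·0.590119+1/4·3.262656≈0.579616
n=11: y≈0.579616, sp=1, e=sp−y≈0.420384; I≈12.241365, D=e−e_prev≈0.010503; u=3/4·0.420384+1/4·12.241365+0·0.010503≈3.375629; next y=-2/5·0.579616+1/4·3.375629≈0.612061
n=12: y≈0.612061, sp=1, e=sp−y≈0.387939; I≈12.629305, D=e−e_prev≈-0.032445; u=3/4·0.387939+1/4·12.629305+0·(-0.032445)≈3.448281; next y=-2/5·0.612061+1/4·3.448281≈0.617246
n=13: y≈0.617246, sp=1, e=sp−y≈0.382754; I≈13.012059, D=e−e_prev≈-0.005185; u=3/4·0.382754+1/4·13.012059+0·(-0.005185)≈3.540080; next y=-2/5·0.617246+1/4·3.540080≈0.638122

0 2 2.000 0.000
1 2 2.000 0.500
2 2 2.575 0.300
3 2 2.776 0.524
4 2 3.185 0.485
5 2 3.446 0.602
6 1 2.777 0.620
7 1 3.046 0.446
8 1 3.048 0.583
9 1 3.206 0.529
10 1 3.263 0.590
11 1 3.376 0.580
12 1 3.448 0.612
13 1 3.540 0.617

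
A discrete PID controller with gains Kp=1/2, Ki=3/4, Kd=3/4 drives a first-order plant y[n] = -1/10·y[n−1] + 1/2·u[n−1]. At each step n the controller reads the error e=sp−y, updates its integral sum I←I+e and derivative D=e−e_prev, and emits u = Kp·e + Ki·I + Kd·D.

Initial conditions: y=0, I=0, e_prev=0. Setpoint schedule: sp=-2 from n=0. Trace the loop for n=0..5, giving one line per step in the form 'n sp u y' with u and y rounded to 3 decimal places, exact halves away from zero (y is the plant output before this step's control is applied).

0 -2 -4.000 0.000
1 -2 0.000 -2.000
2 -2 -5.900 0.200
3 -2 0.440 -2.970
4 -2 -8.184 0.517
5 -2 1.865 -4.144

(exact arithmetic carried between steps; '≈' marks a value shown rounded to 6 d.p. or computed from one; I and e_prev carry over from the previous line; the table rounds u and y to 3 d.p., halves away from zero)
n=0: y=0, sp=-2, e=sp−y=-2; I=-2, D=e−e_prev=-2; u=1/2·(-2)+3/4·(-2)+3/4·(-2)=-4; next y=-1/10·0+1/2·(-4)=-2
n=1: y=-2, sp=-2, e=sp−y=0; I=-2, D=e−e_prev=2; u=1/2·0+3/4·(-2)+3/4·2=0; next y=-1/10·(-2)+1/2·0=0.2
n=2: y=0.2, sp=-2, e=sp−y=-2.2; I=-4.2, D=e−e_prev=-2.2; u=1/2·(-2.2)+3/4·(-4.2)+3/4·(-2.2)=-5.9; next y=-1/10·0.2+1/2·(-5.9)=-2.97
n=3: y=-2.97, sp=-2, e=sp−y=0.97; I=-3.23, D=e−e_prev=3.17; u=1/2·0.97+3/4·(-3.23)+3/4·3.17=0.44; next y=-1/10·(-2.97)+1/2·0.44=0.517
n=4: y=0.517, sp=-2, e=sp−y=-2.517; I=-5.747, D=e−e_prev=-3.487; u=1/2·(-2.517)+3/4·(-5.747)+3/4·(-3.487)=-8.184; next y=-1/10·0.517+1/2·(-8.184)=-4.1437
n=5: y=-4.1437, sp=-2, e=sp−y=2.1437; I=-3.6033, D=e−e_prev=4.6607; u=1/2·2.1437+3/4·(-3.6033)+3/4·4.6607=1.8649; next y=-1/10·(-4.1437)+1/2·1.8649=1.34682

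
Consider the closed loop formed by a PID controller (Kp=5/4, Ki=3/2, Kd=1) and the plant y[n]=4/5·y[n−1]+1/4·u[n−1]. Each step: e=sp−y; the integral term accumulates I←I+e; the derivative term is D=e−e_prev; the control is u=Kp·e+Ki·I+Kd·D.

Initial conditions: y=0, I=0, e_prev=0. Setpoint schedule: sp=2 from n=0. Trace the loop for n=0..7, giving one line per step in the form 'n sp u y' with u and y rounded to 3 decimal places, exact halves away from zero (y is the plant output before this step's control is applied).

0 2 7.500 0.000
1 2 1.469 1.875
2 2 3.561 1.867
3 2 1.814 2.384
4 2 1.842 2.361
5 2 1.321 2.349
6 2 1.309 2.210
7 2 1.285 2.095

(exact arithmetic carried between steps; '≈' marks a value shown rounded to 6 d.p. or computed from one; I and e_prev carry over from the previous line; the table rounds u and y to 3 d.p., halves away from zero)
n=0: y=0, sp=2, e=sp−y=2; I=2, D=e−e_prev=2; u=5/4·2+3/2·2+1·2=7.5; next y=4/5·0+1/4·7.5=1.875
n=1: y=1.875, sp=2, e=sp−y=0.125; I=2.125, D=e−e_prev=-1.875; u=5/4·0.125+3/2·2.125+1·(-1.875)=1.46875; next y=4/5·1.875+1/4·1.46875≈1.867188
n=2: y≈1.867188, sp=2, e=sp−y≈0.132813; I≈2.257813, D=e−e_prev≈0.007813; u=5/4·0.132813+3/2·2.257813+1·0.007813≈3.560547; next y=4/5·1.867188+1/4·3.560547≈2.383887
n=3: y≈2.383887, sp=2, e=sp−y≈-0.383887; I≈1.873926, D=e−e_prev≈-0.516699; u=5/4·(-0.383887)+3/2·1.873926+1·(-0.516699)≈1.814331; next y=4/5·2.383887+1/4·1.814331≈2.360692
n=4: y≈2.360692, sp=2, e=sp−y≈-0.360692; I≈1.513234, D=e−e_prev≈0.023195; u=5/4·(-0.360692)+3/2·1.513234+1·0.023195≈1.842180; next y=4/5·2.360692+1/4·1.842180≈2.349099
n=5: y≈2.349099, sp=2, e=sp−y≈-0.349099; I≈1.164135, D=e−e_prev≈0.011593; u=5/4·(-0.349099)+3/2·1.164135+1·0.011593≈1.321423; next y=4/5·2.349099+1/4·1.321423≈2.209635
n=6: y≈2.209635, sp=2, e=sp−y≈-0.209635; I≈0.954500, D=e−e_prev≈0.139464; u=5/4·(-0.209635)+3/2·0.954500+1·0.139464≈1.309171; next y=4/5·2.209635+1/4·1.309171≈2.095001
n=7: y≈2.095001, sp=2, e=sp−y≈-0.095001; I≈0.859500, D=e−e_prev≈0.114634; u=5/4·(-0.095001)+3/2·0.859500+1·0.114634≈1.285133; next y=4/5·2.095001+1/4·1.285133≈1.997284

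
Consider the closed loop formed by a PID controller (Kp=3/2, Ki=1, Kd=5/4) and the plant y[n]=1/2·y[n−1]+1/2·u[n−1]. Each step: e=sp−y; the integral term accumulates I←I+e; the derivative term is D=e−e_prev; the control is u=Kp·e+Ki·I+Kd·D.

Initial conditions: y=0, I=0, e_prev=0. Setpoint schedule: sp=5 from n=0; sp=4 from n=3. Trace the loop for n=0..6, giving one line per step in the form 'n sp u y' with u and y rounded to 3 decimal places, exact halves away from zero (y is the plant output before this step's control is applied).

0 5 18.750 0.000
1 5 -17.656 9.375
2 5 40.371 -4.141
3 4 -54.592 18.115
4 4 96.689 -18.239
5 4 -142.004 39.225
6 4 234.405 -51.389

(exact arithmetic carried between steps; '≈' marks a value shown rounded to 6 d.p. or computed from one; I and e_prev carry over from the previous line; the table rounds u and y to 3 d.p., halves away from zero)
n=0: y=0, sp=5, e=sp−y=5; I=5, D=e−e_prev=5; u=3/2·5+1·5+5/4·5=18.75; next y=1/2·0+1/2·18.75=9.375
n=1: y=9.375, sp=5, e=sp−y=-4.375; I=0.625, D=e−e_prev=-9.375; u=3/2·(-4.375)+1·0.625+5/4·(-9.375)=-17.65625; next y=1/2·9.375+1/2·(-17.65625)=-4.140625
n=2: y=-4.140625, sp=5, e=sp−y=9.140625; I=9.765625, D=e−e_prev=13.515625; u=3/2·9.140625+1·9.765625+5/4·13.515625≈40.371094; next y=1/2·(-4.140625)+1/2·40.371094≈18.115234
n=3: y≈18.115234, sp=4, e=sp−y≈-14.115234; I≈-4.349609, D=e−e_prev≈-23.255859; u=3/2·(-14.115234)+1·(-4.349609)+5/4·(-23.255859)≈-54.592285; next y=1/2·18.115234+1/2·(-54.592285)≈-18.238525
n=4: y≈-18.238525, sp=4, e=sp−y≈22.238525; I≈17.888916, D=e−e_prev≈36.353760; u=3/2·22.238525+1·17.888916+5/4·36.353760≈96.688904; next y=1/2·(-18.238525)+1/2·96.688904≈39.225189
n=5: y≈39.225189, sp=4, e=sp−y≈-35.225189; I≈-17.336273, D=e−e_prev≈-57.463715; u=3/2·(-35.225189)+1·(-17.336273)+5/4·(-57.463715)≈-142.003700; next y=1/2·39.225189+1/2·(-142.003700)≈-51.389256
n=6: y≈-51.389256, sp=4, e=sp−y≈55.389256; I≈38.052982, D=e−e_prev≈90.614445; u=3/2·55.389256+1·38.052982+5/4·90.614445≈234.404922; next y=1/2·(-51.389256)+1/2·234.404922≈91.507833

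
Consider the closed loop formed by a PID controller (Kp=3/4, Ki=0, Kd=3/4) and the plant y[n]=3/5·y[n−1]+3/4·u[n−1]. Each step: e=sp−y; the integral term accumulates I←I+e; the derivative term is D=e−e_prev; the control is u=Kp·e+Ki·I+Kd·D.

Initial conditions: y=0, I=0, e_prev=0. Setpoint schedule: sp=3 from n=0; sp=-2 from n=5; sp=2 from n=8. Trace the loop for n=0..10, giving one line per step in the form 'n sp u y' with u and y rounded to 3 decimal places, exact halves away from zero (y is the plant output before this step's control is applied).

(exact arithmetic carried between steps; '≈' marks a value shown rounded to 6 d.p. or computed from one; I and e_prev carry over from the previous line; the table rounds u and y to 3 d.p., halves away from zero)
n=0: y=0, sp=3, e=sp−y=3; I=3, D=e−e_prev=3; u=3/4·3+0·3+3/4·3=4.5; next y=3/5·0+3/4·4.5=3.375
n=1: y=3.375, sp=3, e=sp−y=-0.375; I=2.625, D=e−e_prev=-3.375; u=3/4·(-0.375)+0·2.625+3/4·(-3.375)=-2.8125; next y=3/5·3.375+3/4·(-2.8125)=-0.084375
n=2: y=-0.084375, sp=3, e=sp−y=3.084375; I=5.709375, D=e−e_prev=3.459375; u=3/4·3.084375+0·5.709375+3/4·3.459375≈4.907813; next y=3/5·(-0.084375)+3/4·4.907813≈3.630234
n=3: y≈3.630234, sp=3, e=sp−y≈-0.630234; I≈5.079141, D=e−e_prev≈-3.714609; u=3/4·(-0.630234)+0·5.079141+3/4·(-3.714609)≈-3.258633; next y=3/5·3.630234+3/4·(-3.258633)≈-0.265834
n=4: y≈-0.265834, sp=3, e=sp−y≈3.265834; I≈8.344975, D=e−e_prev≈3.896068; u=3/4·3.265834+0·8.344975+3/4·3.896068≈5.371427; next y=3/5·(-0.265834)+3/4·5.371427≈3.869070
n=5: y≈3.869070, sp=-2, e=sp−y≈-5.869070; I≈2.475905, D=e−e_prev≈-9.134904; u=3/4·(-5.869070)+0·2.475905+3/4·(-9.134904)≈-11.252980; next y=3/5·3.869070+3/4·(-11.252980)≈-6.118293
n=6: y≈-6.118293, sp=-2, e=sp−y≈4.118293; I≈6.594198, D=e−e_prev≈9.987363; u=3/4·4.118293+0·6.594198+3/4·9.987363≈10.579242; next y=3/5·(-6.118293)+3/4·10.579242≈4.263456
n=7: y≈4.263456, sp=-2, e=sp−y≈-6.263456; I≈0.330743, D=e−e_prev≈-10.381749; u=3/4·(-6.263456)+0·0.330743+3/4·(-10.381749)≈-12.483903; next y=3/5·4.263456+3/4·(-12.483903)≈-6.804854
n=8: y≈-6.804854, sp=2, e=sp−y≈8.804854; I≈9.135597, D=e−e_prev≈15.068310; u=3/4·8.804854+0·9.135597+3/4·15.068310≈17.904873; next y=3/5·(-6.804854)+3/4·17.904873≈9.345742
n=9: y≈9.345742, sp=2, e=sp−y≈-7.345742; I≈1.789854, D=e−e_prev≈-16.150596; u=3/4·(-7.345742)+0·1.789854+3/4·(-16.150596)≈-17.622254; next y=3/5·9.345742+3/4·(-17.622254)≈-7.609245
n=10: y≈-7.609245, sp=2, e=sp−y≈9.609245; I≈11.399100, D=e−e_prev≈16.954987; u=3/4·9.609245+0·11.399100+3/4·16.954987≈19.923174; next y=3/5·(-7.609245)+3/4·19.923174≈10.376834

0 3 4.500 0.000
1 3 -2.813 3.375
2 3 4.908 -0.084
3 3 -3.259 3.630
4 3 5.371 -0.266
5 -2 -11.253 3.869
6 -2 10.579 -6.118
7 -2 -12.484 4.263
8 2 17.905 -6.805
9 2 -17.622 9.346
10 2 19.923 -7.609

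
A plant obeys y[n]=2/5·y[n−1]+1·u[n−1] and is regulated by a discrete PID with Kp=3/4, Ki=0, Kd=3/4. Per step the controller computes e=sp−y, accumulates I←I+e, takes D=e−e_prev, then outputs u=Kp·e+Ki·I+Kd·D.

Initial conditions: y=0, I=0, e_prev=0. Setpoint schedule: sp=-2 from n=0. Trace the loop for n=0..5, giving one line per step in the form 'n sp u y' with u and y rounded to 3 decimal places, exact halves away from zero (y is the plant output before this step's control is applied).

0 -2 -3.000 0.000
1 -2 3.000 -3.000
2 -2 -6.450 1.800
3 -2 8.445 -5.730
4 -2 -15.027 6.153
5 -2 21.963 -12.566

(exact arithmetic carried between steps; '≈' marks a value shown rounded to 6 d.p. or computed from one; I and e_prev carry over from the previous line; the table rounds u and y to 3 d.p., halves away from zero)
n=0: y=0, sp=-2, e=sp−y=-2; I=-2, D=e−e_prev=-2; u=3/4·(-2)+0·(-2)+3/4·(-2)=-3; next y=2/5·0+1·(-3)=-3
n=1: y=-3, sp=-2, e=sp−y=1; I=-1, D=e−e_prev=3; u=3/4·1+0·(-1)+3/4·3=3; next y=2/5·(-3)+1·3=1.8
n=2: y=1.8, sp=-2, e=sp−y=-3.8; I=-4.8, D=e−e_prev=-4.8; u=3/4·(-3.8)+0·(-4.8)+3/4·(-4.8)=-6.45; next y=2/5·1.8+1·(-6.45)=-5.73
n=3: y=-5.73, sp=-2, e=sp−y=3.73; I=-1.07, D=e−e_prev=7.53; u=3/4·3.73+0·(-1.07)+3/4·7.53=8.445; next y=2/5·(-5.73)+1·8.445=6.153
n=4: y=6.153, sp=-2, e=sp−y=-8.153; I=-9.223, D=e−e_prev=-11.883; u=3/4·(-8.153)+0·(-9.223)+3/4·(-11.883)=-15.027; next y=2/5·6.153+1·(-15.027)=-12.5658
n=5: y=-12.5658, sp=-2, e=sp−y=10.5658; I=1.3428, D=e−e_prev=18.7188; u=3/4·10.5658+0·1.3428+3/4·18.7188=21.96345; next y=2/5·(-12.5658)+1·21.96345=16.93713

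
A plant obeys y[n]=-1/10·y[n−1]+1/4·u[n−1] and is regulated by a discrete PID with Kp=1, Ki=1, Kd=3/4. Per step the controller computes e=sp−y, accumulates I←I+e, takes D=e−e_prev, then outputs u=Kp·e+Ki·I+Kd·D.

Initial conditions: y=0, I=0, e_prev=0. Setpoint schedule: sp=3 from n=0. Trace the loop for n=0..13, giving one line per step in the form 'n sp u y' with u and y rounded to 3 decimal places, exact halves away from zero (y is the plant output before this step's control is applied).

0 3 8.250 0.000
1 3 3.328 2.063
2 3 9.763 0.626
3 3 6.241 2.378
4 3 11.081 1.322
5 3 8.349 2.638
6 3 11.937 1.823
7 3 9.812 2.802
8 3 12.474 2.173
9 3 10.826 2.901
10 3 12.805 2.416
11 3 11.531 2.960
12 3 13.004 2.587
13 3 12.022 2.992

(exact arithmetic carried between steps; '≈' marks a value shown rounded to 6 d.p. or computed from one; I and e_prev carry over from the previous line; the table rounds u and y to 3 d.p., halves away from zero)
n=0: y=0, sp=3, e=sp−y=3; I=3, D=e−e_prev=3; u=1·3+1·3+3/4·3=8.25; next y=-1/10·0+1/4·8.25=2.0625
n=1: y=2.0625, sp=3, e=sp−y=0.9375; I=3.9375, D=e−e_prev=-2.0625; u=1·0.9375+1·3.9375+3/4·(-2.0625)=3.328125; next y=-1/10·2.0625+1/4·3.328125≈0.625781
n=2: y≈0.625781, sp=3, e=sp−y≈2.374219; I≈6.311719, D=e−e_prev≈1.436719; u=1·2.374219+1·6.311719+3/4·1.436719≈9.763477; next y=-1/10·0.625781+1/4·9.763477≈2.378291
n=3: y≈2.378291, sp=3, e=sp−y≈0.621709; I≈6.933428, D=e−e_prev≈-1.752510; u=1·0.621709+1·6.933428+3/4·(-1.752510)≈6.240754; next y=-1/10·2.378291+1/4·6.240754≈1.322359
n=4: y≈1.322359, sp=3, e=sp−y≈1.677641; I≈8.611068, D=e−e_prev≈1.055932; u=1·1.677641+1·8.611068+3/4·1.055932≈11.080657; next y=-1/10·1.322359+1/4·11.080657≈2.637928
n=5: y≈2.637928, sp=3, e=sp−y≈0.362072; I≈8.973140, D=e−e_prev≈-1.315569; u=1·0.362072+1·8.973140+3/4·(-1.315569)≈8.348535; next y=-1/10·2.637928+1/4·8.348535≈1.823341
n=6: y≈1.823341, sp=3, e=sp−y≈1.176659; I≈10.149799, D=e−e_prev≈0.814588; u=1·1.176659+1·10.149799+3/4·0.814588≈11.937399; next y=-1/10·1.823341+1/4·11.937399≈2.802016
n=7: y≈2.802016, sp=3, e=sp−y≈0.197984; I≈10.347783, D=e−e_prev≈-0.978675; u=1·0.197984+1·10.347783+3/4·(-0.978675)≈9.811762; next y=-1/10·2.802016+1/4·9.811762≈2.172739
n=8: y≈2.172739, sp=3, e=sp−y≈0.827261; I≈11.175045, D=e−e_prev≈0.629277; u=1·0.827261+1·11.175045+3/4·0.629277≈12.474263; next y=-1/10·2.172739+1/4·12.474263≈2.901292
n=9: y≈2.901292, sp=3, e=sp−y≈0.098708; I≈11.273753, D=e−e_prev≈-0.728553; u=1·0.098708+1·11.273753+3/4·(-0.728553)≈10.826046; next y=-1/10·2.901292+1/4·10.826046≈2.416382
n=10: y≈2.416382, sp=3, e=sp−y≈0.583618; I≈11.857370, D=e−e_prev≈0.484910; u=1·0.583618+1·11.857370+3/4·0.484910≈12.804670; next y=-1/10·2.416382+1/4·12.804670≈2.959529
n=11: y≈2.959529, sp=3, e=sp−y≈0.040471; I≈11.897841, D=e−e_prev≈-0.543147; u=1·0.040471+1·11.897841+3/4·(-0.543147)≈11.530951; next y=-1/10·2.959529+1/4·11.530951≈2.586785
n=12: y≈2.586785, sp=3, e=sp−y≈0.413215; I≈12.311056, D=e−e_prev≈0.372744; u=1·0.413215+1·12.311056+3/4·0.372744≈13.003829; next y=-1/10·2.586785+1/4·13.003829≈2.992279
n=13: y≈2.992279, sp=3, e=sp−y≈0.007721; I≈12.318777, D=e−e_prev≈-0.405494; u=1·0.007721+1·12.318777+3/4·(-0.405494)≈12.022378; next y=-1/10·2.992279+1/4·12.022378≈2.706367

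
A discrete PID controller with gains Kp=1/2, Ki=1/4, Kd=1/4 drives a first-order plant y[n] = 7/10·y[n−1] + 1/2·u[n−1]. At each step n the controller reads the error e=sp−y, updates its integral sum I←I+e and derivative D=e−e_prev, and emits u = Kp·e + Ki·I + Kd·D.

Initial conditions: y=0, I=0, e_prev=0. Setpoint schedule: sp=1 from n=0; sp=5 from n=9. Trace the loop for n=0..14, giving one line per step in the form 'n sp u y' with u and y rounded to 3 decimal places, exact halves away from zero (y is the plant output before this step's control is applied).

(exact arithmetic carried between steps; '≈' marks a value shown rounded to 6 d.p. or computed from one; I and e_prev carry over from the previous line; the table rounds u and y to 3 d.p., halves away from zero)
n=0: y=0, sp=1, e=sp−y=1; I=1, D=e−e_prev=1; u=1/2·1+1/4·1+1/4·1=1; next y=7/10·0+1/2·1=0.5
n=1: y=0.5, sp=1, e=sp−y=0.5; I=1.5, D=e−e_prev=-0.5; u=1/2·0.5+1/4·1.5+1/4·(-0.5)=0.5; next y=7/10·0.5+1/2·0.5=0.6
n=2: y=0.6, sp=1, e=sp−y=0.4; I=1.9, D=e−e_prev=-0.1; u=1/2·0.4+1/4·1.9+1/4·(-0.1)=0.65; next y=7/10·0.6+1/2·0.65=0.745
n=3: y=0.745, sp=1, e=sp−y=0.255; I=2.155, D=e−e_prev=-0.145; u=1/2·0.255+1/4·2.155+1/4·(-0.145)=0.63; next y=7/10·0.745+1/2·0.63=0.8365
n=4: y=0.8365, sp=1, e=sp−y=0.1635; I=2.3185, D=e−e_prev=-0.0915; u=1/2·0.1635+1/4·2.3185+1/4·(-0.0915)=0.6385; next y=7/10·0.8365+1/2·0.6385=0.9048
n=5: y=0.9048, sp=1, e=sp−y=0.0952; I=2.4137, D=e−e_prev=-0.0683; u=1/2·0.0952+1/4·2.4137+1/4·(-0.0683)=0.63395; next y=7/10·0.9048+1/2·0.63395=0.950335
n=6: y=0.950335, sp=1, e=sp−y=0.049665; I=2.463365, D=e−e_prev=-0.045535; u=1/2·0.049665+1/4·2.463365+1/4·(-0.045535)=0.62929; next y=7/10·0.950335+1/2·0.62929≈0.979880
n=7: y≈0.979880, sp=1, e=sp−y≈0.020121; I≈2.483486, D=e−e_prev≈-0.029545; u=1/2·0.020121+1/4·2.483486+1/4·(-0.029545)≈0.623546; next y=7/10·0.979880+1/2·0.623546≈0.997688
n=8: y≈0.997688, sp=1, e=sp−y≈0.002312; I≈2.485797, D=e−e_prev≈-0.017809; u=1/2·0.002312+1/4·2.485797+1/4·(-0.017809)≈0.618153; next y=7/10·0.997688+1/2·0.618153≈1.007458
n=9: y≈1.007458, sp=5, e=sp−y≈3.992542; I≈6.478339, D=e−e_prev≈3.990230; u=1/2·3.992542+1/4·6.478339+1/4·3.990230≈4.613413; next y=7/10·1.007458+1/2·4.613413≈3.011927
n=10: y≈3.011927, sp=5, e=sp−y≈1.988073; I≈8.466411, D=e−e_prev≈-2.004469; u=1/2·1.988073+1/4·8.466411+1/4·(-2.004469)≈2.609522; next y=7/10·3.011927+1/2·2.609522≈3.413110
n=11: y≈3.413110, sp=5, e=sp−y≈1.586890; I≈10.053301, D=e−e_prev≈-0.401183; u=1/2·1.586890+1/4·10.053301+1/4·(-0.401183)≈3.206475; next y=7/10·3.413110+1/2·3.206475≈3.992414
n=12: y≈3.992414, sp=5, e=sp−y≈1.007586; I≈11.060887, D=e−e_prev≈-0.579304; u=1/2·1.007586+1/4·11.060887+1/4·(-0.579304)≈3.124188; next y=7/10·3.992414+1/2·3.124188≈4.356784
n=13: y≈4.356784, sp=5, e=sp−y≈0.643216; I≈11.704103, D=e−e_prev≈-0.364370; u=1/2·0.643216+1/4·11.704103+1/4·(-0.364370)≈3.156541; next y=7/10·4.356784+1/2·3.156541≈4.628020
n=14: y≈4.628020, sp=5, e=sp−y≈0.371980; I≈12.076083, D=e−e_prev≈-0.271235; u=1/2·0.371980+1/4·12.076083+1/4·(-0.271235)≈3.137202; next y=7/10·4.628020+1/2·3.137202≈4.808215

0 1 1.000 0.000
1 1 0.500 0.500
2 1 0.650 0.600
3 1 0.630 0.745
4 1 0.639 0.837
5 1 0.634 0.905
6 1 0.629 0.950
7 1 0.624 0.980
8 1 0.618 0.998
9 5 4.613 1.007
10 5 2.610 3.012
11 5 3.206 3.413
12 5 3.124 3.992
13 5 3.157 4.357
14 5 3.137 4.628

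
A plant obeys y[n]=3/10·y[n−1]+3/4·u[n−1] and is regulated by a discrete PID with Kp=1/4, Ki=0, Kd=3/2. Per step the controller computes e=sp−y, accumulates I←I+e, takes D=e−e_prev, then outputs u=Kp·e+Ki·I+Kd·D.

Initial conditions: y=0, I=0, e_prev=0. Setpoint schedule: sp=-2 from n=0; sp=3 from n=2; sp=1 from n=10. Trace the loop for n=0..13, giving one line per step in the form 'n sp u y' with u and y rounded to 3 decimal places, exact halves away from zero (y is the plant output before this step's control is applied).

(exact arithmetic carried between steps; '≈' marks a value shown rounded to 6 d.p. or computed from one; I and e_prev carry over from the previous line; the table rounds u and y to 3 d.p., halves away from zero)
n=0: y=0, sp=-2, e=sp−y=-2; I=-2, D=e−e_prev=-2; u=1/4·(-2)+0·(-2)+3/2·(-2)=-3.5; next y=3/10·0+3/4·(-3.5)=-2.625
n=1: y=-2.625, sp=-2, e=sp−y=0.625; I=-1.375, D=e−e_prev=2.625; u=1/4·0.625+0·(-1.375)+3/2·2.625=4.09375; next y=3/10·(-2.625)+3/4·4.09375≈2.282813
n=2: y≈2.282813, sp=3, e=sp−y≈0.717188; I≈-0.657813, D=e−e_prev≈0.092188; u=1/4·0.717188+0·(-0.657813)+3/2·0.092188≈0.317578; next y=3/10·2.282813+3/4·0.317578≈0.923027
n=3: y≈0.923027, sp=3, e=sp−y≈2.076973; I≈1.419160, D=e−e_prev≈1.359785; u=1/4·2.076973+0·1.419160+3/2·1.359785≈2.558921; next y=3/10·0.923027+3/4·2.558921≈2.196099
n=4: y≈2.196099, sp=3, e=sp−y≈0.803901; I≈2.223061, D=e−e_prev≈-1.273072; u=1/4·0.803901+0·2.223061+3/2·(-1.273072)≈-1.708632; next y=3/10·2.196099+3/4·(-1.708632)≈-0.622644
n=5: y≈-0.622644, sp=3, e=sp−y≈3.622644; I≈5.845706, D=e−e_prev≈2.818743; u=1/4·3.622644+0·5.845706+3/2·2.818743≈5.133776; next y=3/10·(-0.622644)+3/4·5.133776≈3.663539
n=6: y≈3.663539, sp=3, e=sp−y≈-0.663539; I≈5.182167, D=e−e_prev≈-4.286183; u=1/4·(-0.663539)+0·5.182167+3/2·(-4.286183)≈-6.595159; next y=3/10·3.663539+3/4·(-6.595159)≈-3.847308
n=7: y≈-3.847308, sp=3, e=sp−y≈6.847308; I≈12.029475, D=e−e_prev≈7.510846; u=1/4·6.847308+0·12.029475+3/2·7.510846≈12.978097; next y=3/10·(-3.847308)+3/4·12.978097≈8.579380
n=8: y≈8.579380, sp=3, e=sp−y≈-5.579380; I≈6.450095, D=e−e_prev≈-12.426688; u=1/4·(-5.579380)+0·6.450095+3/2·(-12.426688)≈-20.034877; next y=3/10·8.579380+3/4·(-20.034877)≈-12.452344
n=9: y≈-12.452344, sp=3, e=sp−y≈15.452344; I≈21.902438, D=e−e_prev≈21.031724; u=1/4·15.452344+0·21.902438+3/2·21.031724≈35.410671; next y=3/10·(-12.452344)+3/4·35.410671≈22.822300
n=10: y≈22.822300, sp=1, e=sp−y≈-21.822300; I≈0.080138, D=e−e_prev≈-37.274644; u=1/4·(-21.822300)+0·0.080138+3/2·(-37.274644)≈-61.367541; next y=3/10·22.822300+3/4·(-61.367541)≈-39.178966
n=11: y≈-39.178966, sp=1, e=sp−y≈40.178966; I≈40.259104, D=e−e_prev≈62.001266; u=1/4·40.178966+0·40.259104+3/2·62.001266≈103.046641; next y=3/10·(-39.178966)+3/4·103.046641≈65.531291
n=12: y≈65.531291, sp=1, e=sp−y≈-64.531291; I≈-24.272187, D=e−e_prev≈-104.710257; u=1/4·(-64.531291)+0·(-24.272187)+3/2·(-104.710257)≈-173.198208; next y=3/10·65.531291+3/4·(-173.198208)≈-110.239268
n=13: y≈-110.239268, sp=1, e=sp−y≈111.239268; I≈86.967081, D=e−e_prev≈175.770559; u=1/4·111.239268+0·86.967081+3/2·175.770559≈291.465656; next y=3/10·(-110.239268)+3/4·291.465656≈185.527462

0 -2 -3.500 0.000
1 -2 4.094 -2.625
2 3 0.318 2.283
3 3 2.559 0.923
4 3 -1.709 2.196
5 3 5.134 -0.623
6 3 -6.595 3.664
7 3 12.978 -3.847
8 3 -20.035 8.579
9 3 35.411 -12.452
10 1 -61.368 22.822
11 1 103.047 -39.179
12 1 -173.198 65.531
13 1 291.466 -110.239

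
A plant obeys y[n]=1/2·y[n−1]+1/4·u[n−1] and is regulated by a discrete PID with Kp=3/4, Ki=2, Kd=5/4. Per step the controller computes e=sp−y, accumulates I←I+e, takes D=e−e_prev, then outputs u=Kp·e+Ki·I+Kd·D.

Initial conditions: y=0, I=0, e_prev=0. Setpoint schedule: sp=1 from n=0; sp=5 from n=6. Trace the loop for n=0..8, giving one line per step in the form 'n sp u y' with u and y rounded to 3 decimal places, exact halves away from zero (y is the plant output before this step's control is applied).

(exact arithmetic carried between steps; '≈' marks a value shown rounded to 6 d.p. or computed from one; I and e_prev carry over from the previous line; the table rounds u and y to 3 d.p., halves away from zero)
n=0: y=0, sp=1, e=sp−y=1; I=1, D=e−e_prev=1; u=3/4·1+2·1+5/4·1=4; next y=1/2·0+1/4·4=1
n=1: y=1, sp=1, e=sp−y=0; I=1, D=e−e_prev=-1; u=3/4·0+2·1+5/4·(-1)=0.75; next y=1/2·1+1/4·0.75=0.6875
n=2: y=0.6875, sp=1, e=sp−y=0.3125; I=1.3125, D=e−e_prev=0.3125; u=3/4·0.3125+2·1.3125+5/4·0.3125=3.25; next y=1/2·0.6875+1/4·3.25=1.15625
n=3: y=1.15625, sp=1, e=sp−y=-0.15625; I=1.15625, D=e−e_prev=-0.46875; u=3/4·(-0.15625)+2·1.15625+5/4·(-0.46875)=1.609375; next y=1/2·1.15625+1/4·1.609375≈0.980469
n=4: y≈0.980469, sp=1, e=sp−y≈0.019531; I≈1.175781, D=e−e_prev≈0.175781; u=3/4·0.019531+2·1.175781+5/4·0.175781≈2.585938; next y=1/2·0.980469+1/4·2.585938≈1.136719
n=5: y≈1.136719, sp=1, e=sp−y≈-0.136719; I≈1.039063, D=e−e_prev≈-0.15625; u=3/4·(-0.136719)+2·1.039063+5/4·(-0.15625)≈1.780273; next y=1/2·1.136719+1/4·1.780273≈1.013428
n=6: y≈1.013428, sp=5, e=sp−y≈3.986572; I≈5.025635, D=e−e_prev≈4.123291; u=3/4·3.986572+2·5.025635+5/4·4.123291≈18.195313; next y=1/2·1.013428+1/4·18.195313≈5.055542
n=7: y≈5.055542, sp=5, e=sp−y≈-0.055542; I≈4.970093, D=e−e_prev≈-4.042114; u=3/4·(-0.055542)+2·4.970093+5/4·(-4.042114)≈4.845886; next y=1/2·5.055542+1/4·4.845886≈3.739243
n=8: y≈3.739243, sp=5, e=sp−y≈1.260757; I≈6.230850, D=e−e_prev≈1.316299; u=3/4·1.260757+2·6.230850+5/4·1.316299≈15.052643; next y=1/2·3.739243+1/4·15.052643≈5.632782

0 1 4.000 0.000
1 1 0.750 1.000
2 1 3.250 0.688
3 1 1.609 1.156
4 1 2.586 0.980
5 1 1.780 1.137
6 5 18.195 1.013
7 5 4.846 5.056
8 5 15.053 3.739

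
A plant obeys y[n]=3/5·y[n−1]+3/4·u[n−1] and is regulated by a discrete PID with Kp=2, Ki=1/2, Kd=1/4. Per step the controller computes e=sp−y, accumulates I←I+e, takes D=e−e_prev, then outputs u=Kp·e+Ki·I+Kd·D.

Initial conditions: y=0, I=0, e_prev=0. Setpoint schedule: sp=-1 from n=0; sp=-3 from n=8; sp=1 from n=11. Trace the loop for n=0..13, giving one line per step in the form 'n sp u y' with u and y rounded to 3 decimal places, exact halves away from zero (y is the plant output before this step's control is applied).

0 -1 -2.750 0.000
1 -1 2.672 -2.063
2 -1 -5.092 0.766
3 -1 6.077 -3.359
4 -1 -10.004 2.542
5 -1 13.130 -5.978
6 -1 -20.167 6.261
7 -1 27.744 -11.369
8 -3 -46.707 13.987
9 -3 63.357 -26.638
10 -3 -94.956 31.535
11 1 143.855 -52.296
12 1 -205.681 76.514
13 1 297.147 -108.353

(exact arithmetic carried between steps; '≈' marks a value shown rounded to 6 d.p. or computed from one; I and e_prev carry over from the previous line; the table rounds u and y to 3 d.p., halves away from zero)
n=0: y=0, sp=-1, e=sp−y=-1; I=-1, D=e−e_prev=-1; u=2·(-1)+1/2·(-1)+1/4·(-1)=-2.75; next y=3/5·0+3/4·(-2.75)=-2.0625
n=1: y=-2.0625, sp=-1, e=sp−y=1.0625; I=0.0625, D=e−e_prev=2.0625; u=2·1.0625+1/2·0.0625+1/4·2.0625=2.671875; next y=3/5·(-2.0625)+3/4·2.671875≈0.766406
n=2: y≈0.766406, sp=-1, e=sp−y≈-1.766406; I≈-1.703906, D=e−e_prev≈-2.828906; u=2·(-1.766406)+1/2·(-1.703906)+1/4·(-2.828906)≈-5.091992; next y=3/5·0.766406+3/4·(-5.091992)≈-3.359150
n=3: y≈-3.359150, sp=-1, e=sp−y≈2.359150; I≈0.655244, D=e−e_prev≈4.125557; u=2·2.359150+1/2·0.655244+1/4·4.125557≈6.077312; next y=3/5·(-3.359150)+3/4·6.077312≈2.542494
n=4: y≈2.542494, sp=-1, e=sp−y≈-3.542494; I≈-2.887250, D=e−e_prev≈-5.901644; u=2·(-3.542494)+1/2·(-2.887250)+1/4·(-5.901644)≈-10.004023; next y=3/5·2.542494+3/4·(-10.004023)≈-5.977521
n=5: y≈-5.977521, sp=-1, e=sp−y≈4.977521; I≈2.090272, D=e−e_prev≈8.520015; u=2·4.977521+1/2·2.090272+1/4·8.520015≈13.130182; next y=3/5·(-5.977521)+3/4·13.130182≈6.261124
n=6: y≈6.261124, sp=-1, e=sp−y≈-7.261124; I≈-5.170852, D=e−e_prev≈-12.238645; u=2·(-7.261124)+1/2·(-5.170852)+1/4·(-12.238645)≈-20.167335; next y=3/5·6.261124+3/4·(-20.167335)≈-11.368827
n=7: y≈-11.368827, sp=-1, e=sp−y≈10.368827; I≈5.197975, D=e−e_prev≈17.629951; u=2·10.368827+1/2·5.197975+1/4·17.629951≈27.744129; next y=3/5·(-11.368827)+3/4·27.744129≈13.986801
n=8: y≈13.986801, sp=-3, e=sp−y≈-16.986801; I≈-11.788826, D=e−e_prev≈-27.355628; u=2·(-16.986801)+1/2·(-11.788826)+1/4·(-27.355628)≈-46.706921; next y=3/5·13.986801+3/4·(-46.706921)≈-26.638110
n=9: y≈-26.638110, sp=-3, e=sp−y≈23.638110; I≈11.849285, D=e−e_prev≈40.624911; u=2·23.638110+1/2·11.849285+1/4·40.624911≈63.357091; next y=3/5·(-26.638110)+3/4·63.357091≈31.534952
n=10: y≈31.534952, sp=-3, e=sp−y≈-34.534952; I≈-22.685667, D=e−e_prev≈-58.173062; u=2·(-34.534952)+1/2·(-22.685667)+1/4·(-58.173062)≈-94.956003; next y=3/5·31.534952+3/4·(-94.956003)≈-52.296031
n=11: y≈-52.296031, sp=1, e=sp−y≈53.296031; I≈30.610364, D=e−e_prev≈87.830983; u=2·53.296031+1/2·30.610364+1/4·87.830983≈143.854990; next y=3/5·(-52.296031)+3/4·143.854990≈76.513624
n=12: y≈76.513624, sp=1, e=sp−y≈-75.513624; I≈-44.903260, D=e−e_prev≈-128.809655; u=2·(-75.513624)+1/2·(-44.903260)+1/4·(-128.809655)≈-205.681292; next y=3/5·76.513624+3/4·(-205.681292)≈-108.352794
n=13: y≈-108.352794, sp=1, e=sp−y≈109.352794; I≈64.449534, D=e−e_prev≈184.866418; u=2·109.352794+1/2·64.449534+1/4·184.866418≈297.146961; next y=3/5·(-108.352794)+3/4·297.146961≈157.848544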